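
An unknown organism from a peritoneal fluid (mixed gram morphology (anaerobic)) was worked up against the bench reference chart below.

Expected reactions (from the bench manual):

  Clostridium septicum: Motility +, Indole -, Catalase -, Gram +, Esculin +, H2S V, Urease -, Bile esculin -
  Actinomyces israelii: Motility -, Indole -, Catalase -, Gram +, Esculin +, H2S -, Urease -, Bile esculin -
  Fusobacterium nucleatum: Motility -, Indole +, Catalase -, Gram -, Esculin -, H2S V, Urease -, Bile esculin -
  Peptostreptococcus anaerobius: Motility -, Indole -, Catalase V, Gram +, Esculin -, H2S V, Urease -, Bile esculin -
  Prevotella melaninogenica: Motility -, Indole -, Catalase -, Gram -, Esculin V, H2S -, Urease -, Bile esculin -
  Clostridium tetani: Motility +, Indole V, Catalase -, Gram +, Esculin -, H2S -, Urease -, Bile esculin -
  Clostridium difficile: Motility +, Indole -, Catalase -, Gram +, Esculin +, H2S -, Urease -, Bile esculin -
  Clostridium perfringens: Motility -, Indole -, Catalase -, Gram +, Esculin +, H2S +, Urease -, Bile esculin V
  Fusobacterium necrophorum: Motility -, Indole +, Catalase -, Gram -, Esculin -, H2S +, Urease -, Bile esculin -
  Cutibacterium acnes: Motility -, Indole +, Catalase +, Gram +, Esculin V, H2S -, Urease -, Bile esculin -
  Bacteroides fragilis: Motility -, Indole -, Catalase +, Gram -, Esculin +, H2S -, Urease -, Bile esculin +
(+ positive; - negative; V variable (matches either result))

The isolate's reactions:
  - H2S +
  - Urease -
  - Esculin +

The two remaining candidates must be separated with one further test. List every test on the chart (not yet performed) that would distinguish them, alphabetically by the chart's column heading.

Urease -: all 11 remaining candidates are consistent.
H2S +: excludes 6 organisms — 5 left.
Esculin +: excludes Fusobacterium nucleatum, Peptostreptococcus anaerobius, Fusobacterium necrophorum — 2 left.
Two candidates remain: Clostridium perfringens and Clostridium septicum.
  Motility: Clostridium perfringens -, Clostridium septicum + — discriminates.
  Indole: - vs - — same for both, does not separate.
  Catalase: - vs - — same for both, does not separate.
  Gram: + vs + — same for both, does not separate.
  Bile esculin: V vs - — variable for at least one, does not separate.

Motility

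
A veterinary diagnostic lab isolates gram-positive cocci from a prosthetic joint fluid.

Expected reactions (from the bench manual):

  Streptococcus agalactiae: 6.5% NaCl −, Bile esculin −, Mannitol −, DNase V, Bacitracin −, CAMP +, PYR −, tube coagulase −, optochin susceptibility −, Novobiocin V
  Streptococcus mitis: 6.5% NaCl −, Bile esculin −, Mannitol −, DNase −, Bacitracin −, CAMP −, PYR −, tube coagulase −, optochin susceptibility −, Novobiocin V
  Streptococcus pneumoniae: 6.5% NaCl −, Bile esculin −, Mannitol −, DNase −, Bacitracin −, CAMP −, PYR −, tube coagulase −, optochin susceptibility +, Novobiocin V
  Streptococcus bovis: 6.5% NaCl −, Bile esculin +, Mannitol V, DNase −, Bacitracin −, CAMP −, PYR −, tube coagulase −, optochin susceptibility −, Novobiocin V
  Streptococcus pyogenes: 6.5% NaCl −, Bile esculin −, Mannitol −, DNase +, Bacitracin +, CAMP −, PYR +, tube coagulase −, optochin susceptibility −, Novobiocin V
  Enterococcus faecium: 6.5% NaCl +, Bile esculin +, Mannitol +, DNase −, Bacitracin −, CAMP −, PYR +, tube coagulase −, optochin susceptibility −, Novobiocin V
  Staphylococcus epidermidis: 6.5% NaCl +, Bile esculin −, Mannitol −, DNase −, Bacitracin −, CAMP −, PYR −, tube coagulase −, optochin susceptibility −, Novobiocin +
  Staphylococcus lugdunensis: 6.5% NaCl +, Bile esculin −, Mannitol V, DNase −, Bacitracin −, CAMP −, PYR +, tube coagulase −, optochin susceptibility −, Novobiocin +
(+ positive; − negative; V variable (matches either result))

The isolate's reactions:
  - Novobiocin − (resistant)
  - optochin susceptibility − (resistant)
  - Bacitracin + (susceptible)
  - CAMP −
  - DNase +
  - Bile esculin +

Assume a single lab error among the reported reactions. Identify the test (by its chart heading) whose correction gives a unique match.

Bile esculin

As reported, no row in the chart matches all 6 reactions.
Reversing CAMP → still no organism matches.
Reversing optochin susceptibility → still no organism matches.
Reversing Bacitracin → still no organism matches.
Reversing DNase → still no organism matches.
Reversing Novobiocin → still no organism matches.
Reversing Bile esculin (to −) → unique match: Streptococcus pyogenes.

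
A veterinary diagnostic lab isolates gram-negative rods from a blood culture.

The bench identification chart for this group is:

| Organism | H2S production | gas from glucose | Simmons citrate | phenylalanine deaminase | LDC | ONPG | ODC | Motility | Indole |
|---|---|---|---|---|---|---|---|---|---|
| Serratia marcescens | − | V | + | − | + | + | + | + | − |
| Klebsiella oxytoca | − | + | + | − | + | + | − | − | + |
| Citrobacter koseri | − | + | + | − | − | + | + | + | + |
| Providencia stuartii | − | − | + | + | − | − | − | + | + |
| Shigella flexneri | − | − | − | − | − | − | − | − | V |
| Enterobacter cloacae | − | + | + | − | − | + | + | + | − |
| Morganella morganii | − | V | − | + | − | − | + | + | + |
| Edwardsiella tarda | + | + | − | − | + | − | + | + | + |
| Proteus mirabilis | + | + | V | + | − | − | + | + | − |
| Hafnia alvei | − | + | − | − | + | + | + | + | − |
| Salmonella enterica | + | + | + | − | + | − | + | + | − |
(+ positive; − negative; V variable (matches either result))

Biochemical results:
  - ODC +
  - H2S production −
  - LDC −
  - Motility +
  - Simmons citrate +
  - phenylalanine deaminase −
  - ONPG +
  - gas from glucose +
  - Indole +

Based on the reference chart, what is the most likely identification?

LDC −: excludes 5 organisms — 6 left.
ODC +: excludes Providencia stuartii, Shigella flexneri — 4 left.
Indole +: excludes Enterobacter cloacae, Proteus mirabilis — 2 left.
ONPG +: excludes Morganella morganii — 1 left.
phenylalanine deaminase −: the one remaining candidate is consistent.
Motility +: the one remaining candidate is consistent.
gas from glucose +: the one remaining candidate is consistent.
H2S production −: the one remaining candidate is consistent.
Simmons citrate +: the one remaining candidate is consistent.

Citrobacter koseri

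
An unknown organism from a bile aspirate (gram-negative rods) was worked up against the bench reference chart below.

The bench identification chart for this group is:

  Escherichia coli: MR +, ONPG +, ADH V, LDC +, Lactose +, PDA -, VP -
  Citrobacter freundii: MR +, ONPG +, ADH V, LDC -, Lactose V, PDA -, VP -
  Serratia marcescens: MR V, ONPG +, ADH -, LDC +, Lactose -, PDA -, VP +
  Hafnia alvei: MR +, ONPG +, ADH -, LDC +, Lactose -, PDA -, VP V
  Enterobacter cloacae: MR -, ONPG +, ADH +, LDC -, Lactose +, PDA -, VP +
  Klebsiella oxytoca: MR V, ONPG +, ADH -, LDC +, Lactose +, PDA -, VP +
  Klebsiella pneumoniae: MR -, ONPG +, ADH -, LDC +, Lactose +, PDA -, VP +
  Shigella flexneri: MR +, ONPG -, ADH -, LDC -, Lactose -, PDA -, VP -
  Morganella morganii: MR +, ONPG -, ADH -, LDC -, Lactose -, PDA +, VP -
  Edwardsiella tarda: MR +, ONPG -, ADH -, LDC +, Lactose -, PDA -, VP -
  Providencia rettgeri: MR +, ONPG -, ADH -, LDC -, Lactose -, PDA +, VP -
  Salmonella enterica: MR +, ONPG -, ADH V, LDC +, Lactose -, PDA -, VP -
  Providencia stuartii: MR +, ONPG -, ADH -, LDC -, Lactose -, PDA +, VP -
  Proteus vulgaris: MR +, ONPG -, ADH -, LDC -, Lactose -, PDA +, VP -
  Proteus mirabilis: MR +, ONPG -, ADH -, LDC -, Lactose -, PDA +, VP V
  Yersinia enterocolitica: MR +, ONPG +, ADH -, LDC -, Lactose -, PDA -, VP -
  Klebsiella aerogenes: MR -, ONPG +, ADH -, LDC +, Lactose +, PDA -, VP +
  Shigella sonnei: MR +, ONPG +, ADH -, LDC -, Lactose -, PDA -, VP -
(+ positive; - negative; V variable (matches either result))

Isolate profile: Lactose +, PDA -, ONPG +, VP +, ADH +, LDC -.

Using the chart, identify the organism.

Enterobacter cloacae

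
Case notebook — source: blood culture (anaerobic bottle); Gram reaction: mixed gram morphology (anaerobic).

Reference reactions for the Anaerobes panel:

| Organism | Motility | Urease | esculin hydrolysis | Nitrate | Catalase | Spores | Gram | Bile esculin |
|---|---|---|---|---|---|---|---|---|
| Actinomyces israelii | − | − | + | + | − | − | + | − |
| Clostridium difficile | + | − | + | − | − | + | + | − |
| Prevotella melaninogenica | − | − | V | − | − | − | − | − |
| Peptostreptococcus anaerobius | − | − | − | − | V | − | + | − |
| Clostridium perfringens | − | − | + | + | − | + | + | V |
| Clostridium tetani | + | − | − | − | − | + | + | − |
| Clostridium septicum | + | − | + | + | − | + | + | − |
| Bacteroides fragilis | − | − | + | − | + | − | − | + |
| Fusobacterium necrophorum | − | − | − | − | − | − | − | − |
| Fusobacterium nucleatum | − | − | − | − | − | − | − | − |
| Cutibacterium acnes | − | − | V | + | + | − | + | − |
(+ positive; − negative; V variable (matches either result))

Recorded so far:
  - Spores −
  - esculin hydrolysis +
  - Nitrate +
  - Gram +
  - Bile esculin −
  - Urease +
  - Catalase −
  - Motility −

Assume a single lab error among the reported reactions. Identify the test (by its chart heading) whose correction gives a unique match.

Urease

As reported, no row in the chart matches all 8 reactions.
Reversing Bile esculin → still no organism matches.
Reversing esculin hydrolysis → still no organism matches.
Reversing Motility → still no organism matches.
Reversing Nitrate → still no organism matches.
Reversing Catalase → still no organism matches.
Reversing Spores → still no organism matches.
Reversing Gram → still no organism matches.
Reversing Urease (to −) → unique match: Actinomyces israelii.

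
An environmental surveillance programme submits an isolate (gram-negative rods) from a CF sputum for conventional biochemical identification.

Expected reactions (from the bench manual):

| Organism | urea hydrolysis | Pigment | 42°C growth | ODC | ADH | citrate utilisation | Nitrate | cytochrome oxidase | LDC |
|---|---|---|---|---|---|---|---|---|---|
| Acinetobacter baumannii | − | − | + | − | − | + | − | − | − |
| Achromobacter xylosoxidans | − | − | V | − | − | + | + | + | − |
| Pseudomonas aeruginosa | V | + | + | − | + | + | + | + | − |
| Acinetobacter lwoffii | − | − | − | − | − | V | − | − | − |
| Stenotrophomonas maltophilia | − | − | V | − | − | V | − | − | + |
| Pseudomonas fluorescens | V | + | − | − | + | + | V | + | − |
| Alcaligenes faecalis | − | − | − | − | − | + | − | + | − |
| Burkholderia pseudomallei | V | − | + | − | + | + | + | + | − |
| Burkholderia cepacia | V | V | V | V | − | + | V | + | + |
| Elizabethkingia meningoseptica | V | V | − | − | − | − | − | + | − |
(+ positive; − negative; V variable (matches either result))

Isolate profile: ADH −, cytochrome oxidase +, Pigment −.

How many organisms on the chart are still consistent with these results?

4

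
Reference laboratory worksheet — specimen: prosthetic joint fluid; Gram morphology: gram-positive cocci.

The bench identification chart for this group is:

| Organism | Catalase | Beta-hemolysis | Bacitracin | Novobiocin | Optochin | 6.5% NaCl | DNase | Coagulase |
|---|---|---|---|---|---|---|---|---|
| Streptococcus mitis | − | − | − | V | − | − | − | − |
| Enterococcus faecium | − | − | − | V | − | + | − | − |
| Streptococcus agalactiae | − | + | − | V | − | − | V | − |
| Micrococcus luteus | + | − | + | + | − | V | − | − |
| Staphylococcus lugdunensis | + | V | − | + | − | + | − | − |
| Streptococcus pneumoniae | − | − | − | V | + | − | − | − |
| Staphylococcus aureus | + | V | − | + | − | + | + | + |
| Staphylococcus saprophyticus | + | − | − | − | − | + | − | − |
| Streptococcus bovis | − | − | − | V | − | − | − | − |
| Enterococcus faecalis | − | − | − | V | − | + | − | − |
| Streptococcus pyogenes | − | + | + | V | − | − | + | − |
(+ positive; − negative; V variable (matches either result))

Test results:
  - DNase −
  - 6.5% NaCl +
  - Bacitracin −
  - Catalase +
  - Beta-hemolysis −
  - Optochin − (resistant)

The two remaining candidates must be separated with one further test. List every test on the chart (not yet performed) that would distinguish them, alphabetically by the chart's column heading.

Novobiocin

Optochin −: excludes Streptococcus pneumoniae — 10 left.
Bacitracin −: excludes Micrococcus luteus, Streptococcus pyogenes — 8 left.
6.5% NaCl +: excludes Streptococcus mitis, Streptococcus agalactiae, Streptococcus bovis — 5 left.
Catalase +: excludes Enterococcus faecium, Enterococcus faecalis — 3 left.
Beta-hemolysis −: all 3 remaining candidates are consistent.
DNase −: excludes Staphylococcus aureus — 2 left.
Two candidates remain: Staphylococcus lugdunensis and Staphylococcus saprophyticus.
  Novobiocin: Staphylococcus lugdunensis +, Staphylococcus saprophyticus − — discriminates.
  Coagulase: − vs − — same for both, does not separate.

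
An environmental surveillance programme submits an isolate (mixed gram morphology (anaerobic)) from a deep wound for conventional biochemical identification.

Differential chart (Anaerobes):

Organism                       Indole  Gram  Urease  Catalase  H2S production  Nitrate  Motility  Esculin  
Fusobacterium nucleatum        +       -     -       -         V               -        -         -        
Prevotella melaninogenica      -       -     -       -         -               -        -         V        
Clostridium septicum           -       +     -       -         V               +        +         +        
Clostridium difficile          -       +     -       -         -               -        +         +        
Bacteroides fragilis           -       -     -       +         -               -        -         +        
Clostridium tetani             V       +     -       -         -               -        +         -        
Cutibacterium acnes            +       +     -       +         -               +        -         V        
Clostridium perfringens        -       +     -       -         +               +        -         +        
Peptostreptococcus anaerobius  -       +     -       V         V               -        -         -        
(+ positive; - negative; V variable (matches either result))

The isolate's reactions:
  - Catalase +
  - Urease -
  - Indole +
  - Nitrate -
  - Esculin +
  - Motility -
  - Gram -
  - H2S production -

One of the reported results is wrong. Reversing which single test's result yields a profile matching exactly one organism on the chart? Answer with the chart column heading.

As reported, no row in the chart matches all 8 reactions.
Reversing Gram → still no organism matches.
Reversing H2S production → still no organism matches.
Reversing Catalase → still no organism matches.
Reversing Indole (to -) → unique match: Bacteroides fragilis.
Reversing Nitrate → still no organism matches.
Reversing Urease → still no organism matches.
Reversing Motility → still no organism matches.
Reversing Esculin → still no organism matches.

Indole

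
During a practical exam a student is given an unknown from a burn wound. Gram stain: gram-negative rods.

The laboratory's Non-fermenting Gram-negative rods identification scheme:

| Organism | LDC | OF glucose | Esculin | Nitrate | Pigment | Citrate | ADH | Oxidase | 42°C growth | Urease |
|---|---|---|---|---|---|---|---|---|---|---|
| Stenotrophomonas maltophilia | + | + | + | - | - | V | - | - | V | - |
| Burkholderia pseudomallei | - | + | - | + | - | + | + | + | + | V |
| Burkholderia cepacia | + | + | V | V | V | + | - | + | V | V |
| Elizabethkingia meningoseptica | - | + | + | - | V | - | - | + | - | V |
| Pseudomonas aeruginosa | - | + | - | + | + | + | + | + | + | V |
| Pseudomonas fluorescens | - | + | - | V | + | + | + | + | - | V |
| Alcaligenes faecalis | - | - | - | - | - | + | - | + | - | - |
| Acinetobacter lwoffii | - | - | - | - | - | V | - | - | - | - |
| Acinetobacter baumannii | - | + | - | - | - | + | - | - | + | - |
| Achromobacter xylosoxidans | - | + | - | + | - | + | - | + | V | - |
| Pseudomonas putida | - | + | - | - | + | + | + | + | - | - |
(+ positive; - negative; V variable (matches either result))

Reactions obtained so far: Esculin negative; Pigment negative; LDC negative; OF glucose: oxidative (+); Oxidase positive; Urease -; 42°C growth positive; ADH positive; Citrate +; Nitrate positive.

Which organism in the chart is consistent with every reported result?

Burkholderia pseudomallei

Oxidase +: excludes Stenotrophomonas maltophilia, Acinetobacter lwoffii, Acinetobacter baumannii — 8 left.
Pigment -: excludes Pseudomonas aeruginosa, Pseudomonas fluorescens, Pseudomonas putida — 5 left.
Nitrate +: excludes Elizabethkingia meningoseptica, Alcaligenes faecalis — 3 left.
Citrate +: all 3 remaining candidates are consistent.
42°C growth +: all 3 remaining candidates are consistent.
ADH +: excludes Burkholderia cepacia, Achromobacter xylosoxidans — 1 left.
LDC -: the one remaining candidate is consistent.
Esculin -: the one remaining candidate is consistent.
Urease -: the one remaining candidate is consistent.
OF glucose +: the one remaining candidate is consistent.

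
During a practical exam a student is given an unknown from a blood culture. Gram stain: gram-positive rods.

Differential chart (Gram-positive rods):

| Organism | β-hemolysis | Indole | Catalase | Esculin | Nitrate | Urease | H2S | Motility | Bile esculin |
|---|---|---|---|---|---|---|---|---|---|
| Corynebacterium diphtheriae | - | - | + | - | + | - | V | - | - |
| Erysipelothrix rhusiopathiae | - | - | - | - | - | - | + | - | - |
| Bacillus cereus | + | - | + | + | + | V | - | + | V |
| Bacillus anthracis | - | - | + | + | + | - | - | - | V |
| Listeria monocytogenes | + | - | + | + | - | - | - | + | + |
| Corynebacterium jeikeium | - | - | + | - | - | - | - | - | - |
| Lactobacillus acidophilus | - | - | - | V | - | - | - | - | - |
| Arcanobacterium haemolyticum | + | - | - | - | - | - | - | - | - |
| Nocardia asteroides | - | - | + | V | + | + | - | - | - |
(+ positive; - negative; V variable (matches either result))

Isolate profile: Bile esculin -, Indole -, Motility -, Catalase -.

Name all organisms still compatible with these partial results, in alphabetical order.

Arcanobacterium haemolyticum, Erysipelothrix rhusiopathiae, Lactobacillus acidophilus

Bile esculin -: excludes Listeria monocytogenes — 8 left.
Motility -: excludes Bacillus cereus — 7 left.
Indole -: all 7 remaining candidates are consistent.
Catalase -: excludes Corynebacterium diphtheriae, Bacillus anthracis, Corynebacterium jeikeium, Nocardia asteroides — 3 left.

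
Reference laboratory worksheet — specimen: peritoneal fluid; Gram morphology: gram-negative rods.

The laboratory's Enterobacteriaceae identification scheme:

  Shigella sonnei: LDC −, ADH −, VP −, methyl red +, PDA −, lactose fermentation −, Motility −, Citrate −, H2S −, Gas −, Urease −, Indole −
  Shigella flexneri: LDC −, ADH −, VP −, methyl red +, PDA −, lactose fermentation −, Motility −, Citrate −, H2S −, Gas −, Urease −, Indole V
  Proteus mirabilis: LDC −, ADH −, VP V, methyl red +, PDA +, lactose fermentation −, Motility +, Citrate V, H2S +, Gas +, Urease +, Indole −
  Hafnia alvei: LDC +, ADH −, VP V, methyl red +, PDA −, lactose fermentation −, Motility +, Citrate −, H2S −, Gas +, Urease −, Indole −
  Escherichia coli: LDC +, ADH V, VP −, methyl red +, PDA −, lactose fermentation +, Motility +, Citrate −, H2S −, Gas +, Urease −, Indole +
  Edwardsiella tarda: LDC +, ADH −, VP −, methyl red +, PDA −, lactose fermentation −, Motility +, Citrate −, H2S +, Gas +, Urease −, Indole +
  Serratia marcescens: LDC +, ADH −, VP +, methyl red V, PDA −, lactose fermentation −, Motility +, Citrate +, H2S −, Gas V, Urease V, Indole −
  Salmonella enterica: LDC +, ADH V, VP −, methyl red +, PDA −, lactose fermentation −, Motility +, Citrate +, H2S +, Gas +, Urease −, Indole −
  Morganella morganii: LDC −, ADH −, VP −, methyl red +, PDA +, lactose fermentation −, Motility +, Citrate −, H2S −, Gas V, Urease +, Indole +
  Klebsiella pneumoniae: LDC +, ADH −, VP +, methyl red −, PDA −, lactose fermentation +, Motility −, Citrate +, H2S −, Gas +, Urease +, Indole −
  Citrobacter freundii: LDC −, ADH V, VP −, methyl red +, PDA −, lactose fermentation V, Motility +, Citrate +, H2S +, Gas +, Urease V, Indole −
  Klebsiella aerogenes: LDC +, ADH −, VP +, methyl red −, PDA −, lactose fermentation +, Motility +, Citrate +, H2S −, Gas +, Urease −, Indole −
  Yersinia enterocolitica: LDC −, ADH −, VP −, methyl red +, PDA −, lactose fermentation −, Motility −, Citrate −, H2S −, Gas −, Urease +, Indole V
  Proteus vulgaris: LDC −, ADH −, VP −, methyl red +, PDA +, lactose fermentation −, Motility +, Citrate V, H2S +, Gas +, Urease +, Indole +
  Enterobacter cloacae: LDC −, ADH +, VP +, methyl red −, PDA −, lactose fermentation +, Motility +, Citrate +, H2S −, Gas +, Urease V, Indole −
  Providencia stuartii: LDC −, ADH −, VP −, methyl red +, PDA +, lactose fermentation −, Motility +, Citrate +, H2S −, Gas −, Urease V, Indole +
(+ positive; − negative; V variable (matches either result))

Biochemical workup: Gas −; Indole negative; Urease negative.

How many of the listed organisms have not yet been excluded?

Urease −: excludes 5 organisms — 11 left.
Gas −: excludes 7 organisms — 4 left.
Indole −: excludes Providencia stuartii — 3 left.
Still consistent: Serratia marcescens, Shigella flexneri, Shigella sonnei.

3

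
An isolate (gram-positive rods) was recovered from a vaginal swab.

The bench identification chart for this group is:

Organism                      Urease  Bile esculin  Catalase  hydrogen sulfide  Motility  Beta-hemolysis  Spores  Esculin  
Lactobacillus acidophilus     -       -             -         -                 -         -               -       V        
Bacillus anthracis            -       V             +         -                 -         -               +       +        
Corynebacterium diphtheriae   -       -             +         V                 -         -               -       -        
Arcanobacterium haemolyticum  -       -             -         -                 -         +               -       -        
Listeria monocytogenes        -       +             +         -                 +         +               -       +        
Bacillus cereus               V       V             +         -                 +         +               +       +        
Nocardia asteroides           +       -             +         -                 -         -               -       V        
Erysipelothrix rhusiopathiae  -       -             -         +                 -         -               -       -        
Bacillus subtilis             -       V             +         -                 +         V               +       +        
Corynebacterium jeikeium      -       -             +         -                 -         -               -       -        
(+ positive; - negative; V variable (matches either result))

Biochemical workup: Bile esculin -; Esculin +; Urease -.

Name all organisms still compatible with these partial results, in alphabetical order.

Esculin +: excludes Corynebacterium diphtheriae, Arcanobacterium haemolyticum, Erysipelothrix rhusiopathiae, Corynebacterium jeikeium — 6 left.
Urease -: excludes Nocardia asteroides — 5 left.
Bile esculin -: excludes Listeria monocytogenes — 4 left.

Bacillus anthracis, Bacillus cereus, Bacillus subtilis, Lactobacillus acidophilus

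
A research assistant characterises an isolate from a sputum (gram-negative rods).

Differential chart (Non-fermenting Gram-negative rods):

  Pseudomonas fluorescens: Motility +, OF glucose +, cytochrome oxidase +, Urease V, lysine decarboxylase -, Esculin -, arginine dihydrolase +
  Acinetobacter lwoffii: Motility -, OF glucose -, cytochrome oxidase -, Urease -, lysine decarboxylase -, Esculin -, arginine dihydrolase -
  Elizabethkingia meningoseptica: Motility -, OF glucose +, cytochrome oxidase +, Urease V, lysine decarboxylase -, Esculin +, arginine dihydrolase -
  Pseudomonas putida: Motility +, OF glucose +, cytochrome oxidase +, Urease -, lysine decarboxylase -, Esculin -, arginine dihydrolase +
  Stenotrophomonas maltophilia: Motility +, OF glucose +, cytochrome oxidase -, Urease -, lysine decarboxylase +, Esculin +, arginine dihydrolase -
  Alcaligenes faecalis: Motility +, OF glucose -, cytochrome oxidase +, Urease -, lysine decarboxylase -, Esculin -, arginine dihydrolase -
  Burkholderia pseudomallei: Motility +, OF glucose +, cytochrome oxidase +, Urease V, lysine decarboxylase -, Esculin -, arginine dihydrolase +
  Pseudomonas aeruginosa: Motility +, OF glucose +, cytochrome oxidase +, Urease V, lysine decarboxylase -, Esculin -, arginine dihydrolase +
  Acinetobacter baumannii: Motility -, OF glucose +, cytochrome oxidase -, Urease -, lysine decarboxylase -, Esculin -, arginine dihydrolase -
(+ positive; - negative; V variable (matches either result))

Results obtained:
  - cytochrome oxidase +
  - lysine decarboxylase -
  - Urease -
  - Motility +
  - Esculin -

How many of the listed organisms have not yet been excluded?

cytochrome oxidase +: excludes Acinetobacter lwoffii, Stenotrophomonas maltophilia, Acinetobacter baumannii — 6 left.
Urease -: all 6 remaining candidates are consistent.
lysine decarboxylase -: all 6 remaining candidates are consistent.
Esculin -: excludes Elizabethkingia meningoseptica — 5 left.
Motility +: all 5 remaining candidates are consistent.
Still consistent: Alcaligenes faecalis, Burkholderia pseudomallei, Pseudomonas aeruginosa, Pseudomonas fluorescens, Pseudomonas putida.

5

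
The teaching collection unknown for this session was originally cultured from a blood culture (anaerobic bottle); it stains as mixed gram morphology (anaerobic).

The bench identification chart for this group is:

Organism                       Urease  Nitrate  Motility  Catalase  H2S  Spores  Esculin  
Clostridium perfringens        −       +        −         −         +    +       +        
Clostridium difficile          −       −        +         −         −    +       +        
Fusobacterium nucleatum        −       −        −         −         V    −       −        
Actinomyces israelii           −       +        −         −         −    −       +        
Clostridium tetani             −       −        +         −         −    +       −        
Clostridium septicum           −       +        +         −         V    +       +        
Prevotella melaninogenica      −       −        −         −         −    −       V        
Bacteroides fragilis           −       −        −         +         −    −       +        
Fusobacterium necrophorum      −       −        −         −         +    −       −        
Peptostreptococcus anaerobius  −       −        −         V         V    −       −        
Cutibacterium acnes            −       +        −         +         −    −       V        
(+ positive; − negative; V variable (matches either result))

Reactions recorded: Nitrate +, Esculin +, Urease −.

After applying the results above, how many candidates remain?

Urease −: all 11 remaining candidates are consistent.
Nitrate +: excludes 7 organisms — 4 left.
Esculin +: all 4 remaining candidates are consistent.
Still consistent: Actinomyces israelii, Clostridium perfringens, Clostridium septicum, Cutibacterium acnes.

4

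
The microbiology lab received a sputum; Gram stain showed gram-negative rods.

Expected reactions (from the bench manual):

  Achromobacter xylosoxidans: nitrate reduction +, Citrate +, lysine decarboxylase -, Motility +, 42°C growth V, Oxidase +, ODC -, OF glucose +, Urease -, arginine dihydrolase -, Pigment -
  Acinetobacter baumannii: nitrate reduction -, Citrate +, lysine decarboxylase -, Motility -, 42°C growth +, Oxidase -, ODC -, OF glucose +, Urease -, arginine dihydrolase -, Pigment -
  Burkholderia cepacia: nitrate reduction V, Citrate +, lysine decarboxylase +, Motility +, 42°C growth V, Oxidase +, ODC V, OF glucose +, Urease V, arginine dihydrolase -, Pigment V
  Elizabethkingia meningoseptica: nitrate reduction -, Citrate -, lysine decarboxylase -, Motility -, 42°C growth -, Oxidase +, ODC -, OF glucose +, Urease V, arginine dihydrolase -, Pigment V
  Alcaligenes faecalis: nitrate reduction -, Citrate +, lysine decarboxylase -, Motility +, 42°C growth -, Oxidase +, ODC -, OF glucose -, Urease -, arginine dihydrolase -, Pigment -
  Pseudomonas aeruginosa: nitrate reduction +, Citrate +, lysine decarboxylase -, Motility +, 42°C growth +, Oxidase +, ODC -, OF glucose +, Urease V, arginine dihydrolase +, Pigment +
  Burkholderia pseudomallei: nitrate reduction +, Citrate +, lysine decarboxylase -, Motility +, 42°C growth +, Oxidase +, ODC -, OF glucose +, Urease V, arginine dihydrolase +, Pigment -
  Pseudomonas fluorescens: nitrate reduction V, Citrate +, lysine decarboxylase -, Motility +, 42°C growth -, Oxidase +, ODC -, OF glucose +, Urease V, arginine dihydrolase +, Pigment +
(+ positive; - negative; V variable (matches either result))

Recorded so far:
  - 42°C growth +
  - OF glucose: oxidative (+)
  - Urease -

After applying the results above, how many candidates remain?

5

42°C growth +: excludes Elizabethkingia meningoseptica, Alcaligenes faecalis, Pseudomonas fluorescens — 5 left.
OF glucose +: all 5 remaining candidates are consistent.
Urease -: all 5 remaining candidates are consistent.
Still consistent: Achromobacter xylosoxidans, Acinetobacter baumannii, Burkholderia cepacia, Burkholderia pseudomallei, Pseudomonas aeruginosa.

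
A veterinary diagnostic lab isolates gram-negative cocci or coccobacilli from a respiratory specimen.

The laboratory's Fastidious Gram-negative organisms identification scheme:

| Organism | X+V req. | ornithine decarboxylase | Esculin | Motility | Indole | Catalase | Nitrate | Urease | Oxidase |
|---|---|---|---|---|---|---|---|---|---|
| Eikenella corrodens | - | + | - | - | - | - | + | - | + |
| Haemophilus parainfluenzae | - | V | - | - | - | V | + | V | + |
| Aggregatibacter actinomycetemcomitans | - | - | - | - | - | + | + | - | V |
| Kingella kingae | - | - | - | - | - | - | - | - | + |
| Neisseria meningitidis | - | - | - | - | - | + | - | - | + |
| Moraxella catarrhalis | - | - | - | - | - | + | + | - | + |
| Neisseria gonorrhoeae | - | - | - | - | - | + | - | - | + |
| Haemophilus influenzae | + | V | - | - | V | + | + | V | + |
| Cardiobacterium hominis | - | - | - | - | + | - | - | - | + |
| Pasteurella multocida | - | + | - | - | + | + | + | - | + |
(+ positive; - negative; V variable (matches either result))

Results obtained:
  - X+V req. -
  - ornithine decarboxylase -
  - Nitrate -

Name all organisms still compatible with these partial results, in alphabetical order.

Cardiobacterium hominis, Kingella kingae, Neisseria gonorrhoeae, Neisseria meningitidis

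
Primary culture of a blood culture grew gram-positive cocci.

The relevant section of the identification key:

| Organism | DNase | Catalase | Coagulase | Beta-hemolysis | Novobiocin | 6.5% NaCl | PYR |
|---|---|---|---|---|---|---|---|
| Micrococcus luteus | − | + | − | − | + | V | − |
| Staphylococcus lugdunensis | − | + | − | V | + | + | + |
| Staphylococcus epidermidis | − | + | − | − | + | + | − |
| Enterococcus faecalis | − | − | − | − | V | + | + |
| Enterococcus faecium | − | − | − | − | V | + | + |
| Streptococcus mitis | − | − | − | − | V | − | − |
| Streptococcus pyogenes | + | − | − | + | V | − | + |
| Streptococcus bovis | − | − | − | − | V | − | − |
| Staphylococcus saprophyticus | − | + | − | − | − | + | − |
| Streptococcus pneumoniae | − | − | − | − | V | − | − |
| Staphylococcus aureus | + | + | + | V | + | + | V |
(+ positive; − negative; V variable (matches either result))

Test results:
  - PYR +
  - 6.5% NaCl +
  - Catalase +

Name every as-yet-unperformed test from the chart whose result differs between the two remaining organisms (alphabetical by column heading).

Coagulase, DNase

PYR +: excludes 6 organisms — 5 left.
Catalase +: excludes Enterococcus faecalis, Enterococcus faecium, Streptococcus pyogenes — 2 left.
6.5% NaCl +: all 2 remaining candidates are consistent.
Two candidates remain: Staphylococcus aureus and Staphylococcus lugdunensis.
  DNase: Staphylococcus aureus +, Staphylococcus lugdunensis − — discriminates.
  Coagulase: Staphylococcus aureus +, Staphylococcus lugdunensis − — discriminates.
  Beta-hemolysis: V vs V — variable for at least one, does not separate.
  Novobiocin: + vs + — same for both, does not separate.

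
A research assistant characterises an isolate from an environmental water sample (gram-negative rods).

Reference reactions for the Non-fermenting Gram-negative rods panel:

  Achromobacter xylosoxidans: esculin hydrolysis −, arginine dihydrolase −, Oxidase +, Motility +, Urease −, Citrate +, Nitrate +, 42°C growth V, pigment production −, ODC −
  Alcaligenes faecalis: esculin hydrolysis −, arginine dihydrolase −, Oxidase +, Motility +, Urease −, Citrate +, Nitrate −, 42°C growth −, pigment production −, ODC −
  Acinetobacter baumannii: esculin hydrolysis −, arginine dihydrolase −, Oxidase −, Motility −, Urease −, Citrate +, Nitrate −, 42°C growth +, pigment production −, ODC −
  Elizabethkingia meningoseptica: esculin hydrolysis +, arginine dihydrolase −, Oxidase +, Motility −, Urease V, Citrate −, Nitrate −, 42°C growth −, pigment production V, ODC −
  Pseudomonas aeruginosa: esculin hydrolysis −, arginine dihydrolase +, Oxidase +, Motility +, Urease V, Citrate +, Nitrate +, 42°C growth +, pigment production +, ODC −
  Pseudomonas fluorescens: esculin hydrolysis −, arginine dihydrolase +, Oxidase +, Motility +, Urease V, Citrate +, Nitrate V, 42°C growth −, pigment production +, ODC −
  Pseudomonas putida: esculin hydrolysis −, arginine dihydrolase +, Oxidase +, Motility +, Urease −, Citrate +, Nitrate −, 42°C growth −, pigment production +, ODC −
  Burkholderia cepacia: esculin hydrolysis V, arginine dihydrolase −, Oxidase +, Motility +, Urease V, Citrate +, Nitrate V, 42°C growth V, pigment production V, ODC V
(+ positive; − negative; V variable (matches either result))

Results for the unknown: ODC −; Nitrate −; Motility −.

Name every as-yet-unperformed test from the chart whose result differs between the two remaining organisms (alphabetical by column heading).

Motility −: excludes 6 organisms — 2 left.
Nitrate −: all 2 remaining candidates are consistent.
ODC −: all 2 remaining candidates are consistent.
Two candidates remain: Acinetobacter baumannii and Elizabethkingia meningoseptica.
  esculin hydrolysis: Acinetobacter baumannii −, Elizabethkingia meningoseptica + — discriminates.
  arginine dihydrolase: − vs − — same for both, does not separate.
  Oxidase: Acinetobacter baumannii −, Elizabethkingia meningoseptica + — discriminates.
  Urease: − vs V — variable for at least one, does not separate.
  Citrate: Acinetobacter baumannii +, Elizabethkingia meningoseptica − — discriminates.
  42°C growth: Acinetobacter baumannii +, Elizabethkingia meningoseptica − — discriminates.
  pigment production: − vs V — variable for at least one, does not separate.

42°C growth, Citrate, esculin hydrolysis, Oxidase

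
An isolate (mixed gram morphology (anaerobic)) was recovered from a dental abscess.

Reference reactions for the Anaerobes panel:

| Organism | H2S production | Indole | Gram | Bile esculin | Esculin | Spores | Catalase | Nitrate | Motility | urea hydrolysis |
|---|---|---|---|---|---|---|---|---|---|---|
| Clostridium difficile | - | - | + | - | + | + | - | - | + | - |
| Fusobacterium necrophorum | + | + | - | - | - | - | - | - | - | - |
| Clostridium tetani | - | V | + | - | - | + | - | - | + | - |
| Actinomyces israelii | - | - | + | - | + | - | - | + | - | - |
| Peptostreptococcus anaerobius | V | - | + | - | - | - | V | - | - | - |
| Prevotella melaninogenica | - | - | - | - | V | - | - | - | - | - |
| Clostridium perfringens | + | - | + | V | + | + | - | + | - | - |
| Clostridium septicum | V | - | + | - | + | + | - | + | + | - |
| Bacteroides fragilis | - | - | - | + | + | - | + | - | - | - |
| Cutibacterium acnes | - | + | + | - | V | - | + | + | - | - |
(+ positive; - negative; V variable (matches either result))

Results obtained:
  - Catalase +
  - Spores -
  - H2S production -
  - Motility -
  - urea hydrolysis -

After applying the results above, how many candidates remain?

3

Spores -: excludes Clostridium difficile, Clostridium tetani, Clostridium perfringens, Clostridium septicum — 6 left.
urea hydrolysis -: all 6 remaining candidates are consistent.
Motility -: all 6 remaining candidates are consistent.
H2S production -: excludes Fusobacterium necrophorum — 5 left.
Catalase +: excludes Actinomyces israelii, Prevotella melaninogenica — 3 left.
Still consistent: Bacteroides fragilis, Cutibacterium acnes, Peptostreptococcus anaerobius.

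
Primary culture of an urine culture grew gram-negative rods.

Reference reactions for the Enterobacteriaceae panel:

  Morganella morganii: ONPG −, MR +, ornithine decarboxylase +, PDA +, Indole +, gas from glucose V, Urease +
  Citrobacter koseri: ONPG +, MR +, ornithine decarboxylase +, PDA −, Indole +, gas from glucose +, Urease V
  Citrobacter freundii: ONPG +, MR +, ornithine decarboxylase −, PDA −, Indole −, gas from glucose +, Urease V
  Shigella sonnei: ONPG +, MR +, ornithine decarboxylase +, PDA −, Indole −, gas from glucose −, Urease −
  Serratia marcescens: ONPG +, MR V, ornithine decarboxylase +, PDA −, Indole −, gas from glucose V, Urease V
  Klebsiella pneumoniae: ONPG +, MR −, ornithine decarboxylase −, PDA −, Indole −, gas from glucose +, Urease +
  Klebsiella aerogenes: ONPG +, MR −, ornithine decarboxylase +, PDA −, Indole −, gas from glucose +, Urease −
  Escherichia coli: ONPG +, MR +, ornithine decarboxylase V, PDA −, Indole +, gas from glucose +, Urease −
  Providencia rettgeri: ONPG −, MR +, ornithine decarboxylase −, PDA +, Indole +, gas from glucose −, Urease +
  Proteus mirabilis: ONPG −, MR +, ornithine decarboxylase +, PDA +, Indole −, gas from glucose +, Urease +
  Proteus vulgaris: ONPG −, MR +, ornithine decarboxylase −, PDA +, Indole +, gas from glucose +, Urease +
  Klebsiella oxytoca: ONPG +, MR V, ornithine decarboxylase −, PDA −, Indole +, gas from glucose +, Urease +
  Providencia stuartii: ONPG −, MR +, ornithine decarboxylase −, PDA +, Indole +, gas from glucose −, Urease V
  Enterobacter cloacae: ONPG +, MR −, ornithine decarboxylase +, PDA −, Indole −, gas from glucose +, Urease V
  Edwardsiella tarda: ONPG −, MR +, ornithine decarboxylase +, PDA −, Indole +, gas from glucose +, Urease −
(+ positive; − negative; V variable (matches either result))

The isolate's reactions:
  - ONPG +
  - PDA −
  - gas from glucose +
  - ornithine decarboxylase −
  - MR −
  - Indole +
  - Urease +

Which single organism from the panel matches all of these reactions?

Klebsiella oxytoca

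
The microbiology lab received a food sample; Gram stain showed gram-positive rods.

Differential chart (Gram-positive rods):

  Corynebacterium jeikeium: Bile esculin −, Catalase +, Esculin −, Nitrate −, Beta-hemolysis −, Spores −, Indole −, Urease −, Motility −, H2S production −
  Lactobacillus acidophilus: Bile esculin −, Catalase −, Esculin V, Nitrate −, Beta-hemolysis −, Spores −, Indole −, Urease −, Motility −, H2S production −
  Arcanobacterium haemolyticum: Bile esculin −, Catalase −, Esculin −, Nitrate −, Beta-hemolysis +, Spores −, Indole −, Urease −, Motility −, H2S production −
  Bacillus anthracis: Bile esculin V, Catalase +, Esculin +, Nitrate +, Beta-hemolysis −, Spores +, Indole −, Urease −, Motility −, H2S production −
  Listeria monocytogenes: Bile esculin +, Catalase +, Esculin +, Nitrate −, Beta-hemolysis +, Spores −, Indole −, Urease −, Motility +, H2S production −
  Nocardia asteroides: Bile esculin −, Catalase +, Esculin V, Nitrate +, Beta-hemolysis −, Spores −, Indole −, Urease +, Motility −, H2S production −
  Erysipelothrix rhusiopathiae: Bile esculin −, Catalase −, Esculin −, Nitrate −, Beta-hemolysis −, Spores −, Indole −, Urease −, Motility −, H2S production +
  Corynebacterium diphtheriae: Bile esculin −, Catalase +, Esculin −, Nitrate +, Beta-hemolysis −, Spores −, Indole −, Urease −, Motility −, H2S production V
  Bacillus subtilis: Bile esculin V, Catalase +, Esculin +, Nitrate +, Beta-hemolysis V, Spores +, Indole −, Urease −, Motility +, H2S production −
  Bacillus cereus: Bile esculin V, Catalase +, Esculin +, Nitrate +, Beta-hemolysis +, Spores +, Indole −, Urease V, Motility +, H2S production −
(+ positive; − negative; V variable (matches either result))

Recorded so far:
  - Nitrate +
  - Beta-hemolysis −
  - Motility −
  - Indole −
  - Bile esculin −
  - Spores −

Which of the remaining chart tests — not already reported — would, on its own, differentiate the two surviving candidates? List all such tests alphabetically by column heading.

Bile esculin −: excludes Listeria monocytogenes — 9 left.
Indole −: all 9 remaining candidates are consistent.
Motility −: excludes Bacillus subtilis, Bacillus cereus — 7 left.
Beta-hemolysis −: excludes Arcanobacterium haemolyticum — 6 left.
Spores −: excludes Bacillus anthracis — 5 left.
Nitrate +: excludes Corynebacterium jeikeium, Lactobacillus acidophilus, Erysipelothrix rhusiopathiae — 2 left.
Two candidates remain: Corynebacterium diphtheriae and Nocardia asteroides.
  Catalase: + vs + — same for both, does not separate.
  Esculin: − vs V — variable for at least one, does not separate.
  Urease: Corynebacterium diphtheriae −, Nocardia asteroides + — discriminates.
  H2S production: V vs − — variable for at least one, does not separate.

Urease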